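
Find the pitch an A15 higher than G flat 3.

The letter stays G (same as the start), shifted two octaves up.
An augmented fifteenth is 25 semitones; 25 semitones up from Gb3 gives G5.

G 5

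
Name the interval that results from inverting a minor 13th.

First reduce the compound minor thirteenth to its simple form, a minor sixth.
Interval numbers invert to sum to nine: 6 + 3 = 9, so a sixth inverts to a third.
And minor becomes major under inversion, so we get a major third.

major third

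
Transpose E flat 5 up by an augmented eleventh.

A 6

Four letters up from E (plus an octave) reaches A.
An augmented eleventh is 18 semitones; 18 semitones up from Eb5 gives A6.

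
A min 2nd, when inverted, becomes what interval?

major seventh

The rule of nine gives the new number: 9 − 2 = 7, so a second becomes a seventh.
Quality inverts too: minor becomes major. That makes the inversion a major seventh.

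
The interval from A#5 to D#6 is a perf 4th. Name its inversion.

Interval numbers invert to sum to nine: 4 + 5 = 9, so a fourth inverts to a fifth.
And perfect stays perfect under inversion, so we get a perfect fifth.

perfect 5th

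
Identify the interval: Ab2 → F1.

m10

Descending from Ab2 to F1 is the same interval as ascending F1 to Ab2.
F to A spans three letter names (F-G-A), plus an octave — that makes it a tenth of some quality.
A major tenth would be 16 semitones, but F1 to Ab2 is 15 — one semitone narrower, making it a minor tenth.
(Equivalently, a compound minor third: a minor third plus an octave.)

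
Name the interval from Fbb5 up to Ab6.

augmented tenth

F to A spans three letter names (F-G-A), plus an octave, so the interval is some kind of tenth.
Fbb5 to Ab6 spans 17 semitones — one semitone wider than the major tenth (16) — giving an augmented tenth.
(Equivalently, a compound augmented third: an augmented third plus an octave.)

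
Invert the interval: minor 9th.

major 7th

First reduce the compound minor ninth to its simple form, a minor second.
The rule of nine gives the new number: 9 − 2 = 7, so a second becomes a seventh.
And minor becomes major under inversion, so we get a major seventh.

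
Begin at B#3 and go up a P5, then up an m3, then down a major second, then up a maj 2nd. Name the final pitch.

A#4

B#3 up a perfect fifth → F##4 (7 semitones).
Up a minor third from F##4: A#4 (3 semitones up).
Down a major second from A#4: G#4 (2 semitones down).
A major second up from G#4 is A#4.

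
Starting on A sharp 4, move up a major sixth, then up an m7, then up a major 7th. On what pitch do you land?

Up a major sixth from A#4: F##5 (9 semitones up).
Up a minor seventh from F##5: E#6 (10 semitones up).
E#6 up a major seventh → D##7 (11 semitones).

D double-sharp 7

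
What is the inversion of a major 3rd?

m6

The rule of nine gives the new number: 9 − 3 = 6, so a third becomes a sixth.
Quality inverts too: major becomes minor. That makes the inversion a minor sixth.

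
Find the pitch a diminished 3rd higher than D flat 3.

F double-flat 3

The third takes the letter from D up to F.
Moving 2 semitones up from Db3 (the size of a diminished third) reaches Fbb3.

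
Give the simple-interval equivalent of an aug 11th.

Take out an octave (7 from the number): 11 − 7 = 4.
So an augmented eleventh is an octave plus an augmented fourth. The quality is unchanged.

augmented fourth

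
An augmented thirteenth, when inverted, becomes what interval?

First reduce the compound augmented thirteenth to its simple form, an augmented sixth.
Inverted interval numbers add to nine, so a sixth pairs with a third (6 + 3 = 9).
Quality inverts too: augmented becomes diminished. That makes the inversion a diminished third.

d3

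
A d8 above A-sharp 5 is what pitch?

The letter stays A (same as the start), shifted an octave up.
A diminished octave is 11 semitones; 11 semitones up from A#5 gives A6.

A 6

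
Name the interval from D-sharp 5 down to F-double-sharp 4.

minor 6th

Descending from D#5 to F##4 is the same interval as ascending F##4 to D#5.
F to D spans six letter names (F-G-A-B-C-D) — that makes it a sixth of some quality.
At 8 semitones, F##4→D#5 falls one short of a major sixth: minor.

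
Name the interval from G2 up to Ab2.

G to A spans two letter names (G-A) — that makes it a second of some quality.
G2 to Ab2 is 1 semitone, a half step short of the major second (2), so this is minor.

minor second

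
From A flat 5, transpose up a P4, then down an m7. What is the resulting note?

E flat 5

A perfect fourth up from Ab5 is Db6.
Down a minor seventh from Db6: Eb5 (10 semitones down).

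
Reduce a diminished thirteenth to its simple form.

diminished sixth

Each octave removed subtracts seven from the number: 13 − 7 = 6.
Quality carries through unchanged, so the simple form is a diminished sixth.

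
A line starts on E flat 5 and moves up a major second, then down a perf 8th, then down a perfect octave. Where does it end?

F 3

Up a major second from Eb5: F5 (2 semitones up).
A perfect octave down from F5 is F4.
A perfect octave down from F4 is F3.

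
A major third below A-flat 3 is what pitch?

F-flat 3

Three letter names down from A: F.
A major third is 4 semitones; 4 semitones down from Ab3 gives Fb3.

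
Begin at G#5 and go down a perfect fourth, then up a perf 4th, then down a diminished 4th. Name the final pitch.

D##5

Down a perfect fourth from G#5: D#5 (5 semitones down).
Up a perfect fourth from D#5: G#5 (5 semitones up).
Down a diminished fourth from G#5: D##5 (4 semitones down).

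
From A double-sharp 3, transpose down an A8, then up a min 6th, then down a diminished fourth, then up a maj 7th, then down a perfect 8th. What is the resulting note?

A##3 down an augmented octave → A#2 (13 semitones).
A minor sixth up from A#2 is F#3.
A diminished fourth down from F#3 is C##3.
A major seventh up from C##3 is B##3.
Down a perfect octave from B##3: B##2 (12 semitones down).

B double-sharp 2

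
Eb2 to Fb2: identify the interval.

minor 2nd

E to F spans two letter names (E-F), so the interval is some kind of second.
A major second would be 2 semitones, but Eb2 to Fb2 is 1 — one semitone narrower, making it a minor second.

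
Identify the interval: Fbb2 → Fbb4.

F to F is the same letter name, plus 2 octaves: a fifteenth.
The perfect fifteenth spans 24 semitones, and Fbb2 to Fbb4 is exactly 24 semitones — so this is a perfect fifteenth.
(Equivalently, a compound perfect octave: a perfect octave plus an octave.)

perfect fifteenth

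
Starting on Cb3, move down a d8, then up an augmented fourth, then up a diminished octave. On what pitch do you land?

A diminished octave down from Cb3 is C2.
Up an augmented fourth from C2: F#2 (6 semitones up).
Up a diminished octave from F#2: F3 (11 semitones up).

F3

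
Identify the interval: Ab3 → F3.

minor third

Descending from Ab3 to F3 is the same interval as ascending F3 to Ab3.
F to A spans three letter names (F-G-A): a third.
A major third would be 4 semitones, but F3 to Ab3 is 3 — one semitone narrower, making it a minor third.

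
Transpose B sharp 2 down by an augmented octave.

B 1

The letter stays B (same as the start), shifted an octave down.
An augmented octave is 13 semitones; 13 semitones down from B#2 gives B1.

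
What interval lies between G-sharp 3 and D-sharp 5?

G to D spans five letter names (G-A-B-C-D), plus an octave: a twelfth.
G#3 to D#5 is 19 semitones, matching the perfect twelfth exactly, so the quality is perfect.
(Equivalently, a compound perfect fifth: a perfect fifth plus an octave.)

perfect twelfth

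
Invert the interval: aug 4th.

diminished fifth

Interval numbers invert to sum to nine: 4 + 5 = 9, so a fourth inverts to a fifth.
And augmented becomes diminished under inversion, so we get a diminished fifth.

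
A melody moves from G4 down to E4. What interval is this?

Descending from G4 to E4 is the same interval as ascending E4 to G4.
E to G spans three letter names (E-F-G) — that makes it a third of some quality.
A major third would be 4 semitones, but E4 to G4 is 3 — one semitone narrower, making it a minor third.

minor third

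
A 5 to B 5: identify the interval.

A to B spans two letter names (A-B), so the interval is some kind of second.
A5 to B5 is 2 semitones, matching the major second exactly, so the quality is major.

major 2nd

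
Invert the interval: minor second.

Interval numbers invert to sum to nine: 2 + 7 = 9, so a second inverts to a seventh.
The quality also flips — minor becomes major — giving a major seventh.

major seventh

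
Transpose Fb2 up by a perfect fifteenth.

Fb4

The letter stays F (same as the start), shifted two octaves up.
A perfect fifteenth spans 24 semitones, so from Fb2 the target pitch is Fb4.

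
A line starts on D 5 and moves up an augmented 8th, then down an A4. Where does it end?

A 5

Up an augmented octave from D5: D#6 (13 semitones up).
Down an augmented fourth from D#6: A5 (6 semitones down).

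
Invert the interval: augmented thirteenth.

d3

First reduce the compound augmented thirteenth to its simple form, an augmented sixth.
Interval numbers invert to sum to nine: 6 + 3 = 9, so a sixth inverts to a third.
The quality also flips — augmented becomes diminished — giving a diminished third.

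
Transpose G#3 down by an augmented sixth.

Bb2

Six letter names down from G: B.
An augmented sixth spans 10 semitones, so from G#3 the target pitch is Bb2.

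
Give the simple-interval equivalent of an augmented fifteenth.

augmented 8th

Each octave removed subtracts seven from the number: 15 − 7 = 8.
Quality carries through unchanged, so the simple form is an augmented octave.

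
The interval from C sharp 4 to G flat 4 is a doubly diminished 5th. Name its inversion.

doubly augmented fourth

Inverted interval numbers add to nine, so a fifth pairs with a fourth (5 + 4 = 9).
And doubly diminished becomes doubly augmented under inversion, so we get a doubly augmented fourth.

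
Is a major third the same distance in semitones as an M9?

A major third is 4 semitones but a major ninth is 14 semitones — different sizes.

No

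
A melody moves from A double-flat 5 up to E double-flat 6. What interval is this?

perfect 5th

A to E spans five letter names (A-B-C-D-E): a fifth.
Counting semitones, Abb5→Ebb6 is 7, which is the perfect fifth.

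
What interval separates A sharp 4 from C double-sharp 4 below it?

minor sixth

Descending from A#4 to C##4 is the same interval as ascending C##4 to A#4.
C to A spans six letter names (C-D-E-F-G-A): a sixth.
C##4 to A#4 is 8 semitones, a half step short of the major sixth (9), so this is minor.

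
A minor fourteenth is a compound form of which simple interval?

minor 7th

Take out an octave (7 from the number): 14 − 7 = 7.
So a minor fourteenth is an octave plus a minor seventh. The quality is unchanged.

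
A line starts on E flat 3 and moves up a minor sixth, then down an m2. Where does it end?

A minor sixth up from Eb3 is Cb4.
Cb4 down a minor second → Bb3 (1 semitone).

B flat 3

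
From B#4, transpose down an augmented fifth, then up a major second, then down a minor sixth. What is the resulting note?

An augmented fifth down from B#4 is E4.
A major second up from E4 is F#4.
A minor sixth down from F#4 is A#3.

A#3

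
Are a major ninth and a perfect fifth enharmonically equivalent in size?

No

14 semitones (major ninth) vs 7 semitones (perfect fifth): not equal.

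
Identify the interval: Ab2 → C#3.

A to C spans three letter names (A-B-C) — that makes it a third of some quality.
The major third is 4 semitones; here we have 5, one semitone wider: augmented.

A3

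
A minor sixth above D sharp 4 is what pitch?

Counting six letter names up from D lands on B.
A minor sixth spans 8 semitones, so from D#4 the target pitch is B4.

B 4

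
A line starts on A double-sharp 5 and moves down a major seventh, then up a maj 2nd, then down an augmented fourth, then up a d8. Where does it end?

G 5

A##5 down a major seventh → B#4 (11 semitones).
Up a major second from B#4: C##5 (2 semitones up).
Down an augmented fourth from C##5: G#4 (6 semitones down).
A diminished octave up from G#4 is G5.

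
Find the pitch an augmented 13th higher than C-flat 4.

Six letters up from C (plus an octave) reaches A.
An augmented thirteenth spans 22 semitones, so from Cb4 the target pitch is A5.

A 5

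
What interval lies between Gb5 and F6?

major seventh

G to F spans seven letter names (G-A-B-C-D-E-F) — that makes it a seventh of some quality.
Gb5 to F6 is 11 semitones, matching the major seventh exactly, so the quality is major.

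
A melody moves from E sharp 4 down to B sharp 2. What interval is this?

Descending from E#4 to B#2 is the same interval as ascending B#2 to E#4.
B to E spans four letter names (B-C-D-E), plus an octave, so the interval is some kind of eleventh.
B#2 to E#4 is 17 semitones, matching the perfect eleventh exactly, so the quality is perfect.
(Equivalently, a compound perfect fourth: a perfect fourth plus an octave.)

perfect eleventh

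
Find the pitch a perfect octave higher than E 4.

E 5

For an octave the letter name doesn't change: still E, an octave up.
A perfect octave is 12 semitones; 12 semitones up from E4 gives E5.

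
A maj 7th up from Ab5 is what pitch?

G6

Seven letter names up from A: G.
A major seventh spans 11 semitones, so from Ab5 the target pitch is G6.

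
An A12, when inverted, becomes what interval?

d4

First reduce the compound augmented twelfth to its simple form, an augmented fifth.
Inverted interval numbers add to nine, so a fifth pairs with a fourth (5 + 4 = 9).
Quality inverts too: augmented becomes diminished. That makes the inversion a diminished fourth.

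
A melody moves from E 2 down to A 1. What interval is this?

Descending from E2 to A1 is the same interval as ascending A1 to E2.
A to E spans five letter names (A-B-C-D-E) — that makes it a fifth of some quality.
A1 to E2 is 7 semitones, matching the perfect fifth exactly, so the quality is perfect.

perfect 5th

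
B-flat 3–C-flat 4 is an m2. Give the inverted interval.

Interval numbers invert to sum to nine: 2 + 7 = 9, so a second inverts to a seventh.
Quality inverts too: minor becomes major. That makes the inversion a major seventh.

M7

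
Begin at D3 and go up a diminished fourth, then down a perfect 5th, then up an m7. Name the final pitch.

Bbb3

A diminished fourth up from D3 is Gb3.
Gb3 down a perfect fifth → Cb3 (7 semitones).
A minor seventh up from Cb3 is Bbb3.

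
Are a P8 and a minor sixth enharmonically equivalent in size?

No

A perfect octave spans 12 semitones; a minor sixth spans 8 semitones. They differ by 4.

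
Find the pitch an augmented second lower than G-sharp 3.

Two letter names down from G: F.
An augmented second is 3 semitones; 3 semitones down from G#3 gives F3.

F 3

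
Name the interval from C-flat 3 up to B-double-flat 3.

C to B spans seven letter names (C-D-E-F-G-A-B) — that makes it a seventh of some quality.
Cb3 to Bbb3 is 10 semitones, a half step short of the major seventh (11), so this is minor.

minor 7th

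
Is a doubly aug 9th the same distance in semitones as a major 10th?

A doubly augmented ninth = 16 semitones = a major tenth; enharmonically equal.

Yes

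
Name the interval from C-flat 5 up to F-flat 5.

P4

C to F spans four letter names (C-D-E-F), so the interval is some kind of fourth.
Counting semitones, Cb5→Fb5 is 5, which is the perfect fourth.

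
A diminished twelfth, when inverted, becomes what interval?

First reduce the compound diminished twelfth to its simple form, a diminished fifth.
The rule of nine gives the new number: 9 − 5 = 4, so a fifth becomes a fourth.
Quality inverts too: diminished becomes augmented. That makes the inversion an augmented fourth.

augmented 4th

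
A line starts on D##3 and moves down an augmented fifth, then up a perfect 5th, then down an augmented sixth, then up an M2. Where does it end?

D##3 down an augmented fifth → G#2 (8 semitones).
Up a perfect fifth from G#2: D#3 (7 semitones up).
An augmented sixth down from D#3 is F2.
F2 up a major second → G2 (2 semitones).

G2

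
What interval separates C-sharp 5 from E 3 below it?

Descending from C#5 to E3 is the same interval as ascending E3 to C#5.
E to C spans six letter names (E-F-G-A-B-C), plus an octave: a thirteenth.
The major thirteenth spans 21 semitones, and E3 to C#5 is exactly 21 semitones — so this is a major thirteenth.
(Equivalently, a compound major sixth: a major sixth plus an octave.)

M13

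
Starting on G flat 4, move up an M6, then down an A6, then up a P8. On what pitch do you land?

G double-flat 5

Up a major sixth from Gb4: Eb5 (9 semitones up).
Down an augmented sixth from Eb5: Gbb4 (10 semitones down).
A perfect octave up from Gbb4 is Gbb5.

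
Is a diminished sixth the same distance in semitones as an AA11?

No

A diminished sixth is 7 semitones but a doubly augmented eleventh is 19 semitones — different sizes.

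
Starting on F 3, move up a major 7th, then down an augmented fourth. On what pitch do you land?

Up a major seventh from F3: E4 (11 semitones up).
An augmented fourth down from E4 is Bb3.

B flat 3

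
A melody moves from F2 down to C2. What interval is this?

perfect fourth

Descending from F2 to C2 is the same interval as ascending C2 to F2.
C to F spans four letter names (C-D-E-F) — that makes it a fourth of some quality.
The perfect fourth spans 5 semitones, and C2 to F2 is exactly 5 semitones — so this is a perfect fourth.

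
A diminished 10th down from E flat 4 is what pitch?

The tenth's letter: E down three letter names plus an octave → C.
Moving 14 semitones down from Eb4 (the size of a diminished tenth) reaches C#3.

C sharp 3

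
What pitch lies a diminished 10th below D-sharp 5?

B-double-sharp 3

The tenth's letter: D down three letter names plus an octave → B.
A diminished tenth is 14 semitones; 14 semitones down from D#5 gives B##3.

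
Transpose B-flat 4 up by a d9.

Two letters up from B (plus an octave) reaches C.
Moving 12 semitones up from Bb4 (the size of a diminished ninth) reaches Cbb6.

C-double-flat 6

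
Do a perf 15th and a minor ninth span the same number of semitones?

A perfect fifteenth is 24 semitones but a minor ninth is 13 semitones — different sizes.

No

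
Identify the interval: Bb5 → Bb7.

B to B is the same letter name, plus 2 octaves, so the interval is some kind of fifteenth.
Bb5 to Bb7 is 24 semitones, matching the perfect fifteenth exactly, so the quality is perfect.
(Equivalently, a compound perfect octave: a perfect octave plus an octave.)

P15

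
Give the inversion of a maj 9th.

First reduce the compound major ninth to its simple form, a major second.
Interval numbers invert to sum to nine: 2 + 7 = 9, so a second inverts to a seventh.
The quality also flips — major becomes minor — giving a minor seventh.

minor 7th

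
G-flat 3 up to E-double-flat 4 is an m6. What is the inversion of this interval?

Interval numbers invert to sum to nine: 6 + 3 = 9, so a sixth inverts to a third.
And minor becomes major under inversion, so we get a major third.

M3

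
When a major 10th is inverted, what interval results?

minor 6th

First reduce the compound major tenth to its simple form, a major third.
Inverted interval numbers add to nine, so a third pairs with a sixth (3 + 6 = 9).
And major becomes minor under inversion, so we get a minor sixth.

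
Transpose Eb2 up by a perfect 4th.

Counting four letter names up from E lands on A.
A perfect fourth is 5 semitones; 5 semitones up from Eb2 gives Ab2.

Ab2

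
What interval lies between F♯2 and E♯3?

F to E spans seven letter names (F-G-A-B-C-D-E) — that makes it a seventh of some quality.
F#2 to E#3 is 11 semitones, matching the major seventh exactly, so the quality is major.

major seventh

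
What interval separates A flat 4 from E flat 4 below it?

Descending from Ab4 to Eb4 is the same interval as ascending Eb4 to Ab4.
E to A spans four letter names (E-F-G-A), so the interval is some kind of fourth.
The perfect fourth spans 5 semitones, and Eb4 to Ab4 is exactly 5 semitones — so this is a perfect fourth.

perfect fourth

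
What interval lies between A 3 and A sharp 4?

A to A is the same letter name, plus an octave: an octave.
The perfect octave is 12 semitones; here we have 13, one semitone wider: augmented.

A8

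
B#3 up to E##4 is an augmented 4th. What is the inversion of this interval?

d5

Inverted interval numbers add to nine, so a fourth pairs with a fifth (4 + 5 = 9).
Quality inverts too: augmented becomes diminished. That makes the inversion a diminished fifth.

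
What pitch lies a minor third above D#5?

Three letter names up from D: F.
Moving 3 semitones up from D#5 (the size of a minor third) reaches F#5.

F#5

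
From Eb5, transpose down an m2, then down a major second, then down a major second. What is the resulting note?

Bb4

Eb5 down a minor second → D5 (1 semitone).
Down a major second from D5: C5 (2 semitones down).
Down a major second from C5: Bb4 (2 semitones down).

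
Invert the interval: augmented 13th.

First reduce the compound augmented thirteenth to its simple form, an augmented sixth.
Interval numbers invert to sum to nine: 6 + 3 = 9, so a sixth inverts to a third.
And augmented becomes diminished under inversion, so we get a diminished third.

diminished third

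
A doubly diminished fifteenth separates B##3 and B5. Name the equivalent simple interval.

Subtracting seven from the interval number removes an octave: 15 − 7 = 8.
That makes a doubly diminished fifteenth a compound doubly diminished octave — an octave plus a doubly diminished octave.

doubly diminished octave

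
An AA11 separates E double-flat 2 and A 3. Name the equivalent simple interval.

Each octave removed subtracts seven from the number: 11 − 7 = 4.
So a doubly augmented eleventh is an octave plus a doubly augmented fourth. The quality is unchanged.

AA4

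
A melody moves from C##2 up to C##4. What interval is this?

C to C is the same letter name, plus 2 octaves, so the interval is some kind of fifteenth.
The perfect fifteenth spans 24 semitones, and C##2 to C##4 is exactly 24 semitones — so this is a perfect fifteenth.
(Equivalently, a compound perfect octave: a perfect octave plus an octave.)

perfect fifteenth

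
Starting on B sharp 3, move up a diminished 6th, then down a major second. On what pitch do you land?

Up a diminished sixth from B#3: G4 (7 semitones up).
Down a major second from G4: F4 (2 semitones down).

F 4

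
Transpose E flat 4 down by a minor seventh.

The seventh takes the letter from E down to F.
Moving 10 semitones down from Eb4 (the size of a minor seventh) reaches F3.

F 3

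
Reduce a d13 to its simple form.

diminished 6th

Subtracting seven from the interval number removes an octave: 13 − 7 = 6.
That makes a diminished thirteenth a compound diminished sixth — an octave plus a diminished sixth.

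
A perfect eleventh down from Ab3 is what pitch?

Eb2

The eleventh's letter: A down four letter names plus an octave → E.
A perfect eleventh spans 17 semitones, so from Ab3 the target pitch is Eb2.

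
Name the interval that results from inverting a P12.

perfect 4th

First reduce the compound perfect twelfth to its simple form, a perfect fifth.
The rule of nine gives the new number: 9 − 5 = 4, so a fifth becomes a fourth.
Quality inverts too: perfect stays perfect. That makes the inversion a perfect fourth.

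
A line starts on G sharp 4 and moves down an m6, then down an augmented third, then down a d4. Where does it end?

Down a minor sixth from G#4: B#3 (8 semitones down).
Down an augmented third from B#3: G3 (5 semitones down).
Down a diminished fourth from G3: D#3 (4 semitones down).

D sharp 3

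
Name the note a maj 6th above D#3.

B#3

The sixth takes the letter from D up to B.
Moving 9 semitones up from D#3 (the size of a major sixth) reaches B#3.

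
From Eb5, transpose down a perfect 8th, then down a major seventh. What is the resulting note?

Fb3

Eb5 down a perfect octave → Eb4 (12 semitones).
Down a major seventh from Eb4: Fb3 (11 semitones down).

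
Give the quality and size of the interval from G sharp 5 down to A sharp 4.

Descending from G#5 to A#4 is the same interval as ascending A#4 to G#5.
A to G spans seven letter names (A-B-C-D-E-F-G), so the interval is some kind of seventh.
A major seventh would be 11 semitones, but A#4 to G#5 is 10 — one semitone narrower, making it a minor seventh.

minor 7th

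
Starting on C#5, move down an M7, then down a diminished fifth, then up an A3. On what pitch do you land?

B##3

Down a major seventh from C#5: D4 (11 semitones down).
A diminished fifth down from D4 is G#3.
An augmented third up from G#3 is B##3.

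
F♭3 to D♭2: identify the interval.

Descending from Fb3 to Db2 is the same interval as ascending Db2 to Fb3.
D to F spans three letter names (D-E-F), plus an octave, so the interval is some kind of tenth.
A major tenth would be 16 semitones, but Db2 to Fb3 is 15 — one semitone narrower, making it a minor tenth.
(Equivalently, a compound minor third: a minor third plus an octave.)

minor tenth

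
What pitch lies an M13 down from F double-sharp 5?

The thirteenth's letter: F down six letter names plus an octave → A.
Moving 21 semitones down from F##5 (the size of a major thirteenth) reaches A#3.

A sharp 3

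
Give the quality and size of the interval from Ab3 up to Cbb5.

diminished tenth

A to C spans three letter names (A-B-C), plus an octave — that makes it a tenth of some quality.
A major tenth would be 16 semitones; Ab3 to Cbb5 is 14, two semitones narrower, so the interval is diminished.
(Equivalently, a compound diminished third: a diminished third plus an octave.)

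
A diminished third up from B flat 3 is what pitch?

D double-flat 4

Counting three letter names up from B lands on D.
A diminished third is 2 semitones; 2 semitones up from Bb3 gives Dbb4.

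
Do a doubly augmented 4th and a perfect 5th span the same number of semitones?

Yes

A doubly augmented fourth = 7 semitones = a perfect fifth; enharmonically equal.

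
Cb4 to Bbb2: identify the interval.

major ninth

Descending from Cb4 to Bbb2 is the same interval as ascending Bbb2 to Cb4.
B to C spans two letter names (B-C), plus an octave, so the interval is some kind of ninth.
Counting semitones, Bbb2→Cb4 is 14, which is the major ninth.
(Equivalently, a compound major second: a major second plus an octave.)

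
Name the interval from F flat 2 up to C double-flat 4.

F to C spans five letter names (F-G-A-B-C), plus an octave, so the interval is some kind of twelfth.
Fb2 to Cbb4 spans 18 semitones — one semitone narrower than the perfect twelfth (19) — giving a diminished twelfth.
(Equivalently, a compound diminished fifth: a diminished fifth plus an octave.)

diminished 12th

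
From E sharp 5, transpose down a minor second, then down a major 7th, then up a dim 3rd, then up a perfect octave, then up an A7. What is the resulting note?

F double-sharp 6

Down a minor second from E#5: D##5 (1 semitone down).
D##5 down a major seventh → E#4 (11 semitones).
E#4 up a diminished third → G4 (2 semitones).
A perfect octave up from G4 is G5.
G5 up an augmented seventh → F##6 (12 semitones).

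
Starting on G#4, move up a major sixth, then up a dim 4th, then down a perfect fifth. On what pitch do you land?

Up a major sixth from G#4: E#5 (9 semitones up).
Up a diminished fourth from E#5: A5 (4 semitones up).
A5 down a perfect fifth → D5 (7 semitones).

D5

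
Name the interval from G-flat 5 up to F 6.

major seventh

G to F spans seven letter names (G-A-B-C-D-E-F) — that makes it a seventh of some quality.
Counting semitones, Gb5→F6 is 11, which is the major seventh.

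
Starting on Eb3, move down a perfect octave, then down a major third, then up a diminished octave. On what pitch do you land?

Cbb3

Down a perfect octave from Eb3: Eb2 (12 semitones down).
A major third down from Eb2 is Cb2.
A diminished octave up from Cb2 is Cbb3.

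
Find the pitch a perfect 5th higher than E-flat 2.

Counting five letter names up from E lands on B.
Moving 7 semitones up from Eb2 (the size of a perfect fifth) reaches Bb2.

B-flat 2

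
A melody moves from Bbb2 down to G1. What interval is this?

diminished tenth

Descending from Bbb2 to G1 is the same interval as ascending G1 to Bbb2.
G to B spans three letter names (G-A-B), plus an octave, so the interval is some kind of tenth.
A major tenth would be 16 semitones; G1 to Bbb2 is 14, two semitones narrower, so the interval is diminished.
(Equivalently, a compound diminished third: a diminished third plus an octave.)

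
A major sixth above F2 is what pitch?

Six letter names up from F: D.
Moving 9 semitones up from F2 (the size of a major sixth) reaches D3.

D3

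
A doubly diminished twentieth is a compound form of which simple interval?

dd6

Take out 2 octaves (14 from the number): 20 − 14 = 6.
Quality carries through unchanged, so the simple form is a doubly diminished sixth.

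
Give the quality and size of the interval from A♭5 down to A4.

Descending from Ab5 to A4 is the same interval as ascending A4 to Ab5.
A to A is the same letter name, plus an octave — that makes it an octave of some quality.
A perfect octave would be 12 semitones; A4 to Ab5 is 11, one semitone narrower, so the interval is diminished.

diminished 8th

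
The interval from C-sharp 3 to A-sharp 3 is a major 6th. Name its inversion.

Interval numbers invert to sum to nine: 6 + 3 = 9, so a sixth inverts to a third.
And major becomes minor under inversion, so we get a minor third.

minor 3rd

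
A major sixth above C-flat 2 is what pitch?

The sixth takes the letter from C up to A.
Moving 9 semitones up from Cb2 (the size of a major sixth) reaches Ab2.

A-flat 2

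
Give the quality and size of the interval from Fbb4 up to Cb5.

F to C spans five letter names (F-G-A-B-C): a fifth.
The perfect fifth is 7 semitones; here we have 8, one semitone wider: augmented.

augmented 5th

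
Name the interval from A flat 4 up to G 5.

M7

A to G spans seven letter names (A-B-C-D-E-F-G), so the interval is some kind of seventh.
Counting semitones, Ab4→G5 is 11, which is the major seventh.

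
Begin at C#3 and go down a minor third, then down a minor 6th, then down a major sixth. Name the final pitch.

E#1

C#3 down a minor third → A#2 (3 semitones).
A minor sixth down from A#2 is C##2.
C##2 down a major sixth → E#1 (9 semitones).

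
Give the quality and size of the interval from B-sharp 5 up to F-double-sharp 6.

perfect fifth

B to F spans five letter names (B-C-D-E-F), so the interval is some kind of fifth.
B#5 to F##6 is 7 semitones, matching the perfect fifth exactly, so the quality is perfect.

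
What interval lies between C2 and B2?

C to B spans seven letter names (C-D-E-F-G-A-B): a seventh.
The major seventh spans 11 semitones, and C2 to B2 is exactly 11 semitones — so this is a major seventh.

major seventh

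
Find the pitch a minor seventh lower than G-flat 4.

Seven letter names down from G: A.
A minor seventh is 10 semitones; 10 semitones down from Gb4 gives Ab3.

A-flat 3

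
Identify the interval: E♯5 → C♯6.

E to C spans six letter names (E-F-G-A-B-C): a sixth.
At 8 semitones, E#5→C#6 falls one short of a major sixth: minor.

minor 6th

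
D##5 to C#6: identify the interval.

diminished seventh

D to C spans seven letter names (D-E-F-G-A-B-C): a seventh.
The major seventh is 11 semitones; here we have 9, two semitones narrower: diminished.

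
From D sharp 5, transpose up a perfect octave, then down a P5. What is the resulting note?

Up a perfect octave from D#5: D#6 (12 semitones up).
D#6 down a perfect fifth → G#5 (7 semitones).

G sharp 5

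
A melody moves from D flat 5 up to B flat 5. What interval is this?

major sixth

D to B spans six letter names (D-E-F-G-A-B) — that makes it a sixth of some quality.
Db5 to Bb5 is 9 semitones, matching the major sixth exactly, so the quality is major.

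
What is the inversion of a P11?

First reduce the compound perfect eleventh to its simple form, a perfect fourth.
Inverted interval numbers add to nine, so a fourth pairs with a fifth (4 + 5 = 9).
The quality also flips — perfect stays perfect — giving a perfect fifth.

perfect fifth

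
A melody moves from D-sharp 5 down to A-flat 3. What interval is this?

Descending from D#5 to Ab3 is the same interval as ascending Ab3 to D#5.
A to D spans four letter names (A-B-C-D), plus an octave — that makes it an eleventh of some quality.
A perfect eleventh would be 17 semitones; Ab3 to D#5 is 19, two semitones wider, so the interval is doubly augmented.
(Equivalently, a compound doubly augmented fourth: a doubly augmented fourth plus an octave.)

AA11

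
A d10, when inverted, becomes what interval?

First reduce the compound diminished tenth to its simple form, a diminished third.
The rule of nine gives the new number: 9 − 3 = 6, so a third becomes a sixth.
The quality also flips — diminished becomes augmented — giving an augmented sixth.

augmented sixth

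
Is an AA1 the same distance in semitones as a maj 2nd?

A doubly augmented unison = 2 semitones = a major second; enharmonically equal.

Yes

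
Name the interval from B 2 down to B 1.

Descending from B2 to B1 is the same interval as ascending B1 to B2.
B to B is the same letter name, plus an octave — that makes it an octave of some quality.
The perfect octave spans 12 semitones, and B1 to B2 is exactly 12 semitones — so this is a perfect octave.

perfect 8th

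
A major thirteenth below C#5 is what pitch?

E3

The thirteenth's letter: C down six letter names plus an octave → E.
Moving 21 semitones down from C#5 (the size of a major thirteenth) reaches E3.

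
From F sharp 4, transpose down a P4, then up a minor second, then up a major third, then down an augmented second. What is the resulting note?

Down a perfect fourth from F#4: C#4 (5 semitones down).
C#4 up a minor second → D4 (1 semitone).
D4 up a major third → F#4 (4 semitones).
An augmented second down from F#4 is Eb4.

E flat 4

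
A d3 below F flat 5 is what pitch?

The third takes the letter from F down to D.
Moving 2 semitones down from Fb5 (the size of a diminished third) reaches D5.

D 5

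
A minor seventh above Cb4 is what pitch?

Bbb4

Counting seven letter names up from C lands on B.
Moving 10 semitones up from Cb4 (the size of a minor seventh) reaches Bbb4.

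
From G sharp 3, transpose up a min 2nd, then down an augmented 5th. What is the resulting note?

Up a minor second from G#3: A3 (1 semitone up).
An augmented fifth down from A3 is Db3.

D flat 3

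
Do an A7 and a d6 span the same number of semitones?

No

An augmented seventh spans 12 semitones; a diminished sixth spans 7 semitones. They differ by 5.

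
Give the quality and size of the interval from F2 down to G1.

minor seventh

Descending from F2 to G1 is the same interval as ascending G1 to F2.
G to F spans seven letter names (G-A-B-C-D-E-F) — that makes it a seventh of some quality.
G1 to F2 is 10 semitones, a half step short of the major seventh (11), so this is minor.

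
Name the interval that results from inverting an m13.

First reduce the compound minor thirteenth to its simple form, a minor sixth.
Interval numbers invert to sum to nine: 6 + 3 = 9, so a sixth inverts to a third.
Quality inverts too: minor becomes major. That makes the inversion a major third.

major third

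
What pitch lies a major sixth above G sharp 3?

E sharp 4

Counting six letter names up from G lands on E.
A major sixth spans 9 semitones, so from G#3 the target pitch is E#4.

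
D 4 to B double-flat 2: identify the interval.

Descending from D4 to Bbb2 is the same interval as ascending Bbb2 to D4.
B to D spans three letter names (B-C-D), plus an octave — that makes it a tenth of some quality.
A major tenth would be 16 semitones; Bbb2 to D4 is 17, one semitone wider, so the interval is augmented.
(Equivalently, a compound augmented third: an augmented third plus an octave.)

augmented tenth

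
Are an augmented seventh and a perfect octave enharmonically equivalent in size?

Both span 12 semitones: an augmented seventh and a perfect octave are the same chromatic distance.

Yes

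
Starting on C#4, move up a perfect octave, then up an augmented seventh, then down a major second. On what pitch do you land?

Up a perfect octave from C#4: C#5 (12 semitones up).
C#5 up an augmented seventh → B##5 (12 semitones).
B##5 down a major second → A##5 (2 semitones).

A##5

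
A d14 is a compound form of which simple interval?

Take out an octave (7 from the number): 14 − 7 = 7.
Quality carries through unchanged, so the simple form is a diminished seventh.

diminished 7th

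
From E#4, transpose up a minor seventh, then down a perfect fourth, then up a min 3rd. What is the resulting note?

C#5

E#4 up a minor seventh → D#5 (10 semitones).
D#5 down a perfect fourth → A#4 (5 semitones).
A minor third up from A#4 is C#5.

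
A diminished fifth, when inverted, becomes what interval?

augmented fourth

The rule of nine gives the new number: 9 − 5 = 4, so a fifth becomes a fourth.
And diminished becomes augmented under inversion, so we get an augmented fourth.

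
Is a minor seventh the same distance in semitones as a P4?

No

10 semitones (minor seventh) vs 5 semitones (perfect fourth): not equal.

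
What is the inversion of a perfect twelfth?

P4

First reduce the compound perfect twelfth to its simple form, a perfect fifth.
The rule of nine gives the new number: 9 − 5 = 4, so a fifth becomes a fourth.
The quality also flips — perfect stays perfect — giving a perfect fourth.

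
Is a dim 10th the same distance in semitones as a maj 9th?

Yes

Both span 14 semitones: a diminished tenth and a major ninth are the same chromatic distance.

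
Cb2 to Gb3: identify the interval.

perfect twelfth

C to G spans five letter names (C-D-E-F-G), plus an octave, so the interval is some kind of twelfth.
The perfect twelfth spans 19 semitones, and Cb2 to Gb3 is exactly 19 semitones — so this is a perfect twelfth.
(Equivalently, a compound perfect fifth: a perfect fifth plus an octave.)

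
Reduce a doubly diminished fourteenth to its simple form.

doubly diminished seventh

Subtracting seven from the interval number removes an octave: 14 − 7 = 7.
That makes a doubly diminished fourteenth a compound doubly diminished seventh — an octave plus a doubly diminished seventh.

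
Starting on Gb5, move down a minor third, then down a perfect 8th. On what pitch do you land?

Eb4

Gb5 down a minor third → Eb5 (3 semitones).
Eb5 down a perfect octave → Eb4 (12 semitones).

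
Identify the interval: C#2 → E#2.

major third

C to E spans three letter names (C-D-E) — that makes it a third of some quality.
C#2 to E#2 is 4 semitones, matching the major third exactly, so the quality is major.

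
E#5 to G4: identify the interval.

Descending from E#5 to G4 is the same interval as ascending G4 to E#5.
G to E spans six letter names (G-A-B-C-D-E) — that makes it a sixth of some quality.
G4 to E#5 spans 10 semitones — one semitone wider than the major sixth (9) — giving an augmented sixth.

A6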